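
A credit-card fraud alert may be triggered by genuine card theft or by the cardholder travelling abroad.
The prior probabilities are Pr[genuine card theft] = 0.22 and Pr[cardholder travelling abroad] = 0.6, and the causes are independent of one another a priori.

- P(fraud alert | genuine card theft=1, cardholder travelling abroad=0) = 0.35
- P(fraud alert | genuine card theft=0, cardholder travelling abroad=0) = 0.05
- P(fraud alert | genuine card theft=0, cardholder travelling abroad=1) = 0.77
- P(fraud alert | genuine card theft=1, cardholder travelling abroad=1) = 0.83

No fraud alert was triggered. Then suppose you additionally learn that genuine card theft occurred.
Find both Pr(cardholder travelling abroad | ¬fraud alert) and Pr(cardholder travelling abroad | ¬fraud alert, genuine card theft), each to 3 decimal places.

For the numerator, keep only cardholder travelling abroad=true terms: 0.107640 + 0.022440 = 0.130080
Normalizer over all consistent configurations: 0.95×0.78×0.4 + 0.23×0.78×0.6 + 0.65×0.22×0.4 + 0.17×0.22×0.6 = 0.483680
P(cardholder travelling abroad | ¬fraud alert) = 0.130080/0.483680 ≈ 0.269

Now also conditioning on genuine card theft=true:
Numerator (weight on configurations with cardholder travelling abroad): 0.17*0.6 = 0.102000
Denominator P(¬fraud alert | genuine card theft): 0.65*0.4 + 0.17*0.6 = 0.362000
P(cardholder travelling abroad | ¬fraud alert, genuine card theft) = 0.102000/0.362000 ≈ 0.282

Pr(cardholder travelling abroad | ¬fraud alert) ≈ 0.269; Pr(cardholder travelling abroad | ¬fraud alert, genuine card theft) ≈ 0.282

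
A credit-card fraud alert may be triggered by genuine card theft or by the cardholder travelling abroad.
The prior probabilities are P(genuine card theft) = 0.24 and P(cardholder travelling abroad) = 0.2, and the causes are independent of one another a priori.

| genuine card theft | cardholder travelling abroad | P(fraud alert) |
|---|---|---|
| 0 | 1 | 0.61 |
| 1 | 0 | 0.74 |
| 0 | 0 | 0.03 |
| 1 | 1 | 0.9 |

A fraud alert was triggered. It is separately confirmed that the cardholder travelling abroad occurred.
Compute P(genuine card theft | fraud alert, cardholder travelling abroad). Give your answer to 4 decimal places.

P(fraud alert | cardholder travelling abroad) = 0.61·0.76 + 0.9·0.24 = 0.463600 + 0.216000 = 0.679600
Restricting to configurations with genuine card theft present: 0.9·0.24 = 0.216000.
P(genuine card theft | fraud alert, cardholder travelling abroad) = 0.216000 / 0.679600 ≈ 0.3178

P(genuine card theft | fraud alert, cardholder travelling abroad) ≈ 0.3178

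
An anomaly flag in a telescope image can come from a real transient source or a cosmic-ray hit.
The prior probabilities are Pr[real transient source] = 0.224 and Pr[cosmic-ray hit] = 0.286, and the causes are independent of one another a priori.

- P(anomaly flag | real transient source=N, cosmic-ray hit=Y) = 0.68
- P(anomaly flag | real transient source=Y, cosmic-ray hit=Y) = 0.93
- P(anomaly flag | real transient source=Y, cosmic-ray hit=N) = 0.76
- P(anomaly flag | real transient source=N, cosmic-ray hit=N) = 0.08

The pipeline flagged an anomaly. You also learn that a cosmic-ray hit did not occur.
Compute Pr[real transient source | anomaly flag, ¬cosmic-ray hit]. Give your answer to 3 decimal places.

P(anomaly flag | ¬cosmic-ray hit) = 0.08*0.776 + 0.76*0.224 = 0.062080 + 0.170240 = 0.232320
The real transient source-present share is 0.76*0.224 = 0.170240.
Hence the posterior is 0.170240/0.232320 ≈ 0.733.

Pr[real transient source | anomaly flag, ¬cosmic-ray hit] ≈ 0.733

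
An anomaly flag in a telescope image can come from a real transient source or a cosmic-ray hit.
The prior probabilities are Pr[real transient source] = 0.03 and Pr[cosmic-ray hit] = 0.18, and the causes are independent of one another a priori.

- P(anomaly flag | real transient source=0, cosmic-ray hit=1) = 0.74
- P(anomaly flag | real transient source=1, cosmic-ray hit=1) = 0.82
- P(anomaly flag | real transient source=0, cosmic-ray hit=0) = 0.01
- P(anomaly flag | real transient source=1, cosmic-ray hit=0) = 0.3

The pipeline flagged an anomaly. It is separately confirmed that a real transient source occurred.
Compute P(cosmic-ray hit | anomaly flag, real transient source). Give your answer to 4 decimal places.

Numerator (weight on configurations with cosmic-ray hit): 0.82*0.18 = 0.147600
The normalizing constant is 0.3*0.82 + 0.82*0.18 = 0.393600
P(cosmic-ray hit | anomaly flag, real transient source) = 0.147600/0.393600 ≈ 0.3750

P(cosmic-ray hit | anomaly flag, real transient source) ≈ 0.3750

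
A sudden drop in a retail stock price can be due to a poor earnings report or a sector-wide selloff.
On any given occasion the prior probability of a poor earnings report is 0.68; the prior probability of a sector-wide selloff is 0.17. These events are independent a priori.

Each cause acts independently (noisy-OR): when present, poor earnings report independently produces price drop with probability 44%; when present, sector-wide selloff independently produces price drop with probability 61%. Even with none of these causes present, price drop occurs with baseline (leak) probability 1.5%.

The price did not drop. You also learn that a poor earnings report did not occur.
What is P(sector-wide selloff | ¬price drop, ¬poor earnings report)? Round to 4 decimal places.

Under noisy-OR, P(price drop | causes) = 1 − (1−0.015)·∏(1−qᵢ) over the active causes.
Numerator (weight on configurations with sector-wide selloff): 0.38415·0.17 = 0.065306
Normalizer over all consistent configurations: 0.985·0.83 + 0.38415·0.17 = 0.882856
P(sector-wide selloff | ¬price drop, ¬poor earnings report) = 0.065306/0.882856 ≈ 0.0740

P(sector-wide selloff | ¬price drop, ¬poor earnings report) ≈ 0.0740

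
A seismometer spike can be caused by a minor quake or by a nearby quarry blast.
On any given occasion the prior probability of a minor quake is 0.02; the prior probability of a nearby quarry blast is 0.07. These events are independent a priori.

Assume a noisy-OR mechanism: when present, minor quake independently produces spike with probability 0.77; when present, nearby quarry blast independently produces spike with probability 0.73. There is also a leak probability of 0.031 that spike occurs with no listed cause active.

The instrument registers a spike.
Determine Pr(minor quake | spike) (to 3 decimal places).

Pr(minor quake | spike) ≈ 0.167

Under noisy-OR, P(spike | causes) = 1 − (1−0.031)·∏(1−qᵢ) over the active causes.
Sum P(spike|·) weighted by the priors over the 4 (minor quake, nearby quarry blast) configurations:
  P(spike) = 0.031*0.98*0.93 + 0.73837*0.98*0.07 + 0.77713*0.02*0.93 + 0.939825*0.02*0.07
        = 0.028253 + 0.050652 + 0.014455 + 0.001316 = 0.094676
Keeping only the minor quake-present terms gives 0.015771, so
  P(minor quake | spike) = 0.015771 / 0.094676 ≈ 0.167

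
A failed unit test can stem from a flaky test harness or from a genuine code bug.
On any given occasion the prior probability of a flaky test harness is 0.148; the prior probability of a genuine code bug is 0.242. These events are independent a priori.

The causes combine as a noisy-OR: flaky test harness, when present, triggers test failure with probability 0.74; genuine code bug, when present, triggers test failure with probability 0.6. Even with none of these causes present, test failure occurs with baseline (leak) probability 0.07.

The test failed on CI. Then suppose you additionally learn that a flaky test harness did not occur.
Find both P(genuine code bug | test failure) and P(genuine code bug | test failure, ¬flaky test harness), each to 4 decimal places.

P(genuine code bug | test failure) ≈ 0.5540; P(genuine code bug | test failure, ¬flaky test harness) ≈ 0.7412

Under noisy-OR, P(test failure | causes) = 1 − (1−0.07)·∏(1−qᵢ) over the active causes.
Enumerate the 4 (flaky test harness, genuine code bug) configurations and weight by the priors:
  P(test failure) = 0.07·0.852·0.758 + 0.628·0.852·0.242 + 0.7582·0.148·0.758 + 0.90328·0.148·0.242
        = 0.045207 + 0.129484 + 0.085058 + 0.032352 = 0.292101
The terms with genuine code bug present sum to 0.161836, so
  P(genuine code bug | test failure) = 0.161836 / 0.292101 ≈ 0.5540

Now also conditioning on flaky test harness≠true:
P(test failure | ¬flaky test harness) = 0.07·0.758 + 0.628·0.242 = 0.053060 + 0.151976 = 0.205036
The genuine code bug-present share is 0.628·0.242 = 0.151976.
Hence the posterior is 0.151976/0.205036 ≈ 0.7412.
With flaky test harness excluded, genuine code bug must carry more of the explanatory weight for the test failure.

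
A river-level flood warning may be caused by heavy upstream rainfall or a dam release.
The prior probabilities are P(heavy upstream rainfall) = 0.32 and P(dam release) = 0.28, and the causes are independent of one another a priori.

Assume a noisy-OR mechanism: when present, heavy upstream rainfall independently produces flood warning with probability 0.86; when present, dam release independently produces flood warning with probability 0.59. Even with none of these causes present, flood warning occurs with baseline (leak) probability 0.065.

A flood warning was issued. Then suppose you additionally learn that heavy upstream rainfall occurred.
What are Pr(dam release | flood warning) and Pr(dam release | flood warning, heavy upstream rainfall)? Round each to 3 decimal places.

Under noisy-OR, P(flood warning | causes) = 1 − (1−0.065)·∏(1−qᵢ) over the active causes.
By total probability over the 4 (heavy upstream rainfall, dam release) configurations:
  P(flood warning) = 0.065·0.68·0.72 + 0.61665·0.68·0.28 + 0.8691·0.32·0.72 + 0.946331·0.32·0.28
        = 0.031824 + 0.117410 + 0.200241 + 0.084791 = 0.434266
The terms with dam release present sum to 0.202201, so
  P(dam release | flood warning) = 0.202201 / 0.434266 ≈ 0.466

With the extra evidence:
Numerator (weight on configurations with dam release): 0.946331*0.28 = 0.264973
The normalizing constant is 0.8691*0.72 + 0.946331*0.28 = 0.890725
P(dam release | flood warning, heavy upstream rainfall) = 0.264973/0.890725 ≈ 0.297
This is intercausal reasoning (explaining away): once heavy upstream rainfall accounts for the flood warning, dam release becomes less likely.

Pr(dam release | flood warning) ≈ 0.466; Pr(dam release | flood warning, heavy upstream rainfall) ≈ 0.297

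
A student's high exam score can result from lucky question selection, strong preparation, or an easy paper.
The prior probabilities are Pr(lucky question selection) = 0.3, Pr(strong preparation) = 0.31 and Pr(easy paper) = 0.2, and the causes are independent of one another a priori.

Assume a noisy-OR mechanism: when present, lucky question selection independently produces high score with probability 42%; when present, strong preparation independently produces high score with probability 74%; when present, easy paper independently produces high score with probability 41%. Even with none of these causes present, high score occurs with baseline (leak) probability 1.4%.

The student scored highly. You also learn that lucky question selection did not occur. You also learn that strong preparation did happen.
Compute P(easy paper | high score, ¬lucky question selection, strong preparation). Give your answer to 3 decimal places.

P(easy paper | high score, ¬lucky question selection, strong preparation) ≈ 0.222

Under noisy-OR, P(high score | causes) = 1 − (1−0.014)·∏(1−qᵢ) over the active causes.
P(high score | ¬lucky question selection, strong preparation) = 0.74364×0.8 + 0.848748×0.2 = 0.594912 + 0.169750 = 0.764662
The easy paper-present share is 0.848748×0.2 = 0.169750.
Hence the posterior is 0.169750/0.764662 ≈ 0.222.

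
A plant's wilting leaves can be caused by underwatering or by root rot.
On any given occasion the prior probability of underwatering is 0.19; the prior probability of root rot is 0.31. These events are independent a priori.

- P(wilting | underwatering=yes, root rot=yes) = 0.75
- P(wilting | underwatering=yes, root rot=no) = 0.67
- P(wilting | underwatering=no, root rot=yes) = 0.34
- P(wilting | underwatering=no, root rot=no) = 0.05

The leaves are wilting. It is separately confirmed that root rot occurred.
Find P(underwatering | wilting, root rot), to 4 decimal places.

P(underwatering | wilting, root rot) ≈ 0.3410

By total probability over both values of underwatering:
  P(wilting | root rot) = 0.34*0.81 + 0.75*0.19
        = 0.275400 + 0.142500 = 0.417900
Keeping only the underwatering-present terms gives 0.142500, so
  P(underwatering | wilting, root rot) = 0.142500 / 0.417900 ≈ 0.3410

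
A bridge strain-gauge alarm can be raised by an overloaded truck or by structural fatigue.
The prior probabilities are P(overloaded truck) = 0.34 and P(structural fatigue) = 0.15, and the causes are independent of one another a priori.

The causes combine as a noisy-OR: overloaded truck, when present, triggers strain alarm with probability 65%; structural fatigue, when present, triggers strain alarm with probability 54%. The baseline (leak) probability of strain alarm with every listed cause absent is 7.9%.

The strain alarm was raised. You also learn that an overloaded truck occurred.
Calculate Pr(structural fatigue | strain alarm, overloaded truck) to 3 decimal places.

Under noisy-OR, P(strain alarm | causes) = 1 − (1−0.079)·∏(1−qᵢ) over the active causes.
Weight on structural fatigue=true, given the evidence: 0.851719·0.15 = 0.127758
The normalizing constant is 0.67765·0.85 + 0.851719·0.15 = 0.703760
P(structural fatigue | strain alarm, overloaded truck) = 0.127758/0.703760 ≈ 0.182

Pr(structural fatigue | strain alarm, overloaded truck) ≈ 0.182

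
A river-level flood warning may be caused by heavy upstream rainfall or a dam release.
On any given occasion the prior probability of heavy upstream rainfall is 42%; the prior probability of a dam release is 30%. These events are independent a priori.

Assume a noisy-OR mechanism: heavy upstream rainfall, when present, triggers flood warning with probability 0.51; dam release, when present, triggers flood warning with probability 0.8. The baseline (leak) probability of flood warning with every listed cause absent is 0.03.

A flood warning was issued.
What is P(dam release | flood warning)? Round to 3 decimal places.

Under noisy-OR, P(flood warning | causes) = 1 − (1−0.03)·∏(1−qᵢ) over the active causes.
Enumerate the 4 (heavy upstream rainfall, dam release) configurations and weight by the priors:
  P(flood warning) = 0.03·0.58·0.7 + 0.806·0.58·0.3 + 0.5247·0.42·0.7 + 0.90494·0.42·0.3
        = 0.012180 + 0.140244 + 0.154262 + 0.114022 = 0.420708
Keeping only the dam release-present terms gives 0.254266, so
  P(dam release | flood warning) = 0.254266 / 0.420708 ≈ 0.604

P(dam release | flood warning) ≈ 0.604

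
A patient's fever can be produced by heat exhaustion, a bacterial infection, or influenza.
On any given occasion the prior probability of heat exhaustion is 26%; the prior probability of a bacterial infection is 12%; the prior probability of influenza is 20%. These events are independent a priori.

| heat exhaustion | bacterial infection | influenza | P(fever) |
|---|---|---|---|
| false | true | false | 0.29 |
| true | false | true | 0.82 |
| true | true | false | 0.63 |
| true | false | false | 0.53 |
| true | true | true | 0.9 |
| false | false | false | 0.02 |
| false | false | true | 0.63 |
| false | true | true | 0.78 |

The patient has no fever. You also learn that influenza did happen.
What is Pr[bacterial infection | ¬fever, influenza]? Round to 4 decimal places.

Pr[bacterial infection | ¬fever, influenza] ≈ 0.0743

Sum P(¬fever|·) weighted by the priors over the 4 (heat exhaustion, bacterial infection) configurations:
  P(¬fever | influenza) = 0.37×0.74×0.88 + 0.22×0.74×0.12 + 0.18×0.26×0.88 + 0.1×0.26×0.12
        = 0.240944 + 0.019536 + 0.041184 + 0.003120 = 0.304784
Configurations with bacterial infection contribute 0.022656, so
  P(bacterial infection | ¬fever, influenza) = 0.022656 / 0.304784 ≈ 0.0743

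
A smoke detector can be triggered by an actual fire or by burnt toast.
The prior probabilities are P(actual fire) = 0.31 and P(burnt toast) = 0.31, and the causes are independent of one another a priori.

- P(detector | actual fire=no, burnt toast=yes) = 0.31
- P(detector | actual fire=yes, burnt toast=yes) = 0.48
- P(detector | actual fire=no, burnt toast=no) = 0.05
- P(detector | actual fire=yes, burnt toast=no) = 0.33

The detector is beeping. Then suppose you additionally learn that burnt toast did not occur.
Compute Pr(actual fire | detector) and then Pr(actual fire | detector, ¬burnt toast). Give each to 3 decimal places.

Pr(actual fire | detector) ≈ 0.564; Pr(actual fire | detector, ¬burnt toast) ≈ 0.748

Sum P(detector|·) weighted by the priors over the 4 (actual fire, burnt toast) configurations:
  P(detector) = 0.05·0.69·0.69 + 0.31·0.69·0.31 + 0.33·0.31·0.69 + 0.48·0.31·0.31
        = 0.023805 + 0.066309 + 0.070587 + 0.046128 = 0.206829
Keeping only the actual fire-present terms gives 0.116715, so
  P(actual fire | detector) = 0.116715 / 0.206829 ≈ 0.564

Now condition on the additional information:
P(detector | ¬burnt toast) = 0.05×0.69 + 0.33×0.31 = 0.034500 + 0.102300 = 0.136800
Of this, 0.102300 comes from 0.33×0.31 (the actual fire=true cases).
So P(actual fire | detector, ¬burnt toast) = 0.102300/0.136800 ≈ 0.748.
With burnt toast excluded, actual fire must carry more of the explanatory weight for the detector.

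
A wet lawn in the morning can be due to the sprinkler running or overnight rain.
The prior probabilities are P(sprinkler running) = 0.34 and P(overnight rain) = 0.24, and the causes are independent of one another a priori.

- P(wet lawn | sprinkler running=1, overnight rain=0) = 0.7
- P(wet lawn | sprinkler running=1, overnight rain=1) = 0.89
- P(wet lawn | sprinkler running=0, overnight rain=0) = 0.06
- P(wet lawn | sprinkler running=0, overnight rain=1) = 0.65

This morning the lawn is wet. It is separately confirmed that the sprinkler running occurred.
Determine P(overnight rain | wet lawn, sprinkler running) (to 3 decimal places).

For the numerator, keep only overnight rain=true terms: 0.89×0.24 = 0.213600
Normalizer over all consistent configurations: 0.7×0.76 + 0.89×0.24 = 0.745600
P(overnight rain | wet lawn, sprinkler running) = 0.213600/0.745600 ≈ 0.286

P(overnight rain | wet lawn, sprinkler running) ≈ 0.286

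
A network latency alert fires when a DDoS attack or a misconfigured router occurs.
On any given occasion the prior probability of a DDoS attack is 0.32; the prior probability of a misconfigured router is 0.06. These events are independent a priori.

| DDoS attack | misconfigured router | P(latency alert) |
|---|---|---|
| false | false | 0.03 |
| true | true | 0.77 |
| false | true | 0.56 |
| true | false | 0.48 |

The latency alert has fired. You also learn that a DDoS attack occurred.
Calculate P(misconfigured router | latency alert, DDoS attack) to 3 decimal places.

P(misconfigured router | latency alert, DDoS attack) ≈ 0.093

By total probability over both values of misconfigured router:
  P(latency alert | DDoS attack) = 0.48·0.94 + 0.77·0.06
        = 0.451200 + 0.046200 = 0.497400
Keeping only the misconfigured router-present terms gives 0.046200, so
  P(misconfigured router | latency alert, DDoS attack) = 0.046200 / 0.497400 ≈ 0.093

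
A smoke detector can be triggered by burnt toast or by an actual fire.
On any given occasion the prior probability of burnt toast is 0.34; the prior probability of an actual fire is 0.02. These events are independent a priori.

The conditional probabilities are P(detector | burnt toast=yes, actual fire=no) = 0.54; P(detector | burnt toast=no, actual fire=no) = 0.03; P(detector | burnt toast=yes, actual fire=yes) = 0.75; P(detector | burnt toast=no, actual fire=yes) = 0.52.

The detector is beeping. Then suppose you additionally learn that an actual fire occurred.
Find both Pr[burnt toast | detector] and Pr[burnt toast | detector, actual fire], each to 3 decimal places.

Pr[burnt toast | detector] ≈ 0.876; Pr[burnt toast | detector, actual fire] ≈ 0.426

P(detector) = 0.03×0.66×0.98 + 0.52×0.66×0.02 + 0.54×0.34×0.98 + 0.75×0.34×0.02 = 0.019404 + 0.006864 + 0.179928 + 0.005100 = 0.211296
The burnt toast-present share is 0.179928 + 0.005100 = 0.185028.
So P(burnt toast | detector) = 0.185028/0.211296 ≈ 0.876.

With the extra evidence:
Enumerate both values of burnt toast and weight by the priors:
  P(detector | actual fire) = 0.52*0.66 + 0.75*0.34
        = 0.343200 + 0.255000 = 0.598200
The terms with burnt toast present sum to 0.255000, so
  P(burnt toast | detector, actual fire) = 0.255000 / 0.598200 ≈ 0.426
This is intercausal reasoning (explaining away): once actual fire accounts for the detector, burnt toast becomes less likely.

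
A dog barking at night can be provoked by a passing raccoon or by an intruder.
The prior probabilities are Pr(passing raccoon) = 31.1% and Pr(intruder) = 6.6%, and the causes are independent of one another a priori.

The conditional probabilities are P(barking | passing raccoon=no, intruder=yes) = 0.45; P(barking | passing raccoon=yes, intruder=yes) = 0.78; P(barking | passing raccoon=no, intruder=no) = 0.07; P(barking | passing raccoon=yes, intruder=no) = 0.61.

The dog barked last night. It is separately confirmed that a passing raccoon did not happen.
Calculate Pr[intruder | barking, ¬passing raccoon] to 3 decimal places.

Enumerate both values of intruder and weight by the priors:
  P(barking | ¬passing raccoon) = 0.07×0.934 + 0.45×0.066
        = 0.065380 + 0.029700 = 0.095080
The terms with intruder present sum to 0.029700, so
  P(intruder | barking, ¬passing raccoon) = 0.029700 / 0.095080 ≈ 0.312

Pr[intruder | barking, ¬passing raccoon] ≈ 0.312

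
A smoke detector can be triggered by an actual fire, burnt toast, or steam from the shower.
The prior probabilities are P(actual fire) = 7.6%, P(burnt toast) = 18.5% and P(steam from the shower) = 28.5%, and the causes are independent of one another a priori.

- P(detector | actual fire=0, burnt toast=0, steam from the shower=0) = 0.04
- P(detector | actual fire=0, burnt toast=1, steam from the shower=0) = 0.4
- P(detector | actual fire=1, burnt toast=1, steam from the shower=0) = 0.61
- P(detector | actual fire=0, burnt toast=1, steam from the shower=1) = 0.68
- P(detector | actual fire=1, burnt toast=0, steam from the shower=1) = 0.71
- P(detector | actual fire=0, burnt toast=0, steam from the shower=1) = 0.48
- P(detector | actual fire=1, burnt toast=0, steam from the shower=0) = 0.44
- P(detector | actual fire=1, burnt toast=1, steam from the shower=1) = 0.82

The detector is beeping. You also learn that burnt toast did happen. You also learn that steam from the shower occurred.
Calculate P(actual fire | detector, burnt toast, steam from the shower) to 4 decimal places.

P(actual fire | detector, burnt toast, steam from the shower) ≈ 0.0902

Enumerate both values of actual fire and weight by the priors:
  P(detector | burnt toast, steam from the shower) = 0.68*0.924 + 0.82*0.076
        = 0.628320 + 0.062320 = 0.690640
Configurations with actual fire contribute 0.062320, so
  P(actual fire | detector, burnt toast, steam from the shower) = 0.062320 / 0.690640 ≈ 0.0902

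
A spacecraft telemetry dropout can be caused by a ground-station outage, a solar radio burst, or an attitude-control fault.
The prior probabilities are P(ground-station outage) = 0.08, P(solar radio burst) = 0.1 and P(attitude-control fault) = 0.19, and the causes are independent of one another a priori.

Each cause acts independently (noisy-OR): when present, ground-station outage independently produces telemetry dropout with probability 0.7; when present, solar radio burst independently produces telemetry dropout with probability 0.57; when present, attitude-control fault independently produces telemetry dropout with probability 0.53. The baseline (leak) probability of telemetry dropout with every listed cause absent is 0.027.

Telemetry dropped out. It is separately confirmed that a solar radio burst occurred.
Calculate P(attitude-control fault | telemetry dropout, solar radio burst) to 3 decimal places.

Under noisy-OR, P(telemetry dropout | causes) = 1 − (1−0.027)·∏(1−qᵢ) over the active causes.
For the numerator, keep only attitude-control fault=true terms: 0.140427 + 0.014303 = 0.154730
The normalizing constant is 0.58161×0.92×0.81 + 0.803357×0.92×0.19 + 0.874483×0.08×0.81 + 0.941007×0.08×0.19 = 0.644812
Posterior = 0.154730 / 0.644812 ≈ 0.240

P(attitude-control fault | telemetry dropout, solar radio burst) ≈ 0.240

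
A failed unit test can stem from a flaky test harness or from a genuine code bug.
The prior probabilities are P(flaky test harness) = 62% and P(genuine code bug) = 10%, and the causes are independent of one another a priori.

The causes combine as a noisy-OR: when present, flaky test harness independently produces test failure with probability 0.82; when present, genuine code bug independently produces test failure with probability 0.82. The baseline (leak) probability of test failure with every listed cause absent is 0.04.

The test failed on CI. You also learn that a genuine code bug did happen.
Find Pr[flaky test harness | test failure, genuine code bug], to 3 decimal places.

Pr[flaky test harness | test failure, genuine code bug] ≈ 0.656

Under noisy-OR, P(test failure | causes) = 1 − (1−0.04)·∏(1−qᵢ) over the active causes.
By total probability over both values of flaky test harness:
  P(test failure | genuine code bug) = 0.8272*0.38 + 0.968896*0.62
        = 0.314336 + 0.600716 = 0.915052
Keeping only the flaky test harness-present terms gives 0.600716, so
  P(flaky test harness | test failure, genuine code bug) = 0.600716 / 0.915052 ≈ 0.656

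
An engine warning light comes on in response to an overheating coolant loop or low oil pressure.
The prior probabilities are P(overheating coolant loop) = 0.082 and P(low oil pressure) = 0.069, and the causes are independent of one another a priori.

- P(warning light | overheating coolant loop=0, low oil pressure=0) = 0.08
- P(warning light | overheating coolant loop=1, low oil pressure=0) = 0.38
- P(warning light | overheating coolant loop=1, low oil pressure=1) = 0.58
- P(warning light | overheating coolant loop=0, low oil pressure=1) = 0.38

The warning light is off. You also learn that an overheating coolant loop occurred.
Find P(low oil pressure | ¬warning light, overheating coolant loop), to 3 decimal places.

P(¬warning light | overheating coolant loop) = 0.62·0.931 + 0.42·0.069 = 0.577220 + 0.028980 = 0.606200
Restricting to configurations with low oil pressure present: 0.42·0.069 = 0.028980.
So P(low oil pressure | ¬warning light, overheating coolant loop) = 0.028980/0.606200 ≈ 0.048.

P(low oil pressure | ¬warning light, overheating coolant loop) ≈ 0.048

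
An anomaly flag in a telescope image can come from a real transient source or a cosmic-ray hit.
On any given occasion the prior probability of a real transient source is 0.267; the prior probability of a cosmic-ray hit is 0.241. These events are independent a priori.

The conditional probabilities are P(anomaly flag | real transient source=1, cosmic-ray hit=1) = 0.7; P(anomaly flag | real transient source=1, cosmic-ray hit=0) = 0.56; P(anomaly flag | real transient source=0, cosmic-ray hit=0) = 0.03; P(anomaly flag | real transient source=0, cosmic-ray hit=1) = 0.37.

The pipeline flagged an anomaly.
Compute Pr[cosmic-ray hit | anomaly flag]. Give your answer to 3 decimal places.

Numerator (weight on configurations with cosmic-ray hit): 0.065362 + 0.045043 = 0.110405
Denominator P(anomaly flag): 0.03·0.733·0.759 + 0.37·0.733·0.241 + 0.56·0.267·0.759 + 0.7·0.267·0.241 = 0.240581
Posterior = 0.110405 / 0.240581 ≈ 0.459

Pr[cosmic-ray hit | anomaly flag] ≈ 0.459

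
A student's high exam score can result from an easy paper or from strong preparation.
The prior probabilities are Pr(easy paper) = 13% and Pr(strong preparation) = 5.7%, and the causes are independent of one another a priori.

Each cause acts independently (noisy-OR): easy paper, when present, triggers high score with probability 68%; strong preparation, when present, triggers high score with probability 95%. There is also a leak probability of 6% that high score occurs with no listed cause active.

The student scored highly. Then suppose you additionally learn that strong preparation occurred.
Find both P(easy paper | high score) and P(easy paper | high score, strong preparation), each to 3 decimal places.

Under noisy-OR, P(high score | causes) = 1 − (1−0.06)·∏(1−qᵢ) over the active causes.
Enumerate the 4 (easy paper, strong preparation) configurations and weight by the priors:
  P(high score) = 0.06*0.87*0.943 + 0.953*0.87*0.057 + 0.6992*0.13*0.943 + 0.98496*0.13*0.057
        = 0.049225 + 0.047259 + 0.085715 + 0.007299 = 0.189498
The terms with easy paper present sum to 0.093014, so
  P(easy paper | high score) = 0.093014 / 0.189498 ≈ 0.491

Now also conditioning on strong preparation=true:
Sum P(high score|·) weighted by the priors over both values of easy paper:
  P(high score | strong preparation) = 0.953*0.87 + 0.98496*0.13
        = 0.829110 + 0.128045 = 0.957155
Configurations with easy paper contribute 0.128045, so
  P(easy paper | high score, strong preparation) = 0.128045 / 0.957155 ≈ 0.134
The drop from 0.491 to 0.134 is the explaining-away (discounting) effect.

P(easy paper | high score) ≈ 0.491; P(easy paper | high score, strong preparation) ≈ 0.134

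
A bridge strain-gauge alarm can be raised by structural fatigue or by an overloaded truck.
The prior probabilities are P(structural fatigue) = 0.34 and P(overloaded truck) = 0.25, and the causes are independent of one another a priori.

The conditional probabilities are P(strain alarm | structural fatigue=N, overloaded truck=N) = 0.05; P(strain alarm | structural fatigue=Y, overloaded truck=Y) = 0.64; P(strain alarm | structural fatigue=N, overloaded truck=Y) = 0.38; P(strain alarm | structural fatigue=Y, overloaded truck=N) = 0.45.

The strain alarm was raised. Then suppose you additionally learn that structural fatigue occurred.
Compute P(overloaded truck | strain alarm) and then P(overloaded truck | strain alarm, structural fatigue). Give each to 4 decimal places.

Weight on overloaded truck=true, given the evidence: 0.062700 + 0.054400 = 0.117100
Normalizer over all consistent configurations: 0.05·0.66·0.75 + 0.38·0.66·0.25 + 0.45·0.34·0.75 + 0.64·0.34·0.25 = 0.256600
Posterior = 0.117100 / 0.256600 ≈ 0.4564

Now also conditioning on structural fatigue=true:
P(strain alarm | structural fatigue) = 0.45·0.75 + 0.64·0.25 = 0.337500 + 0.160000 = 0.497500
Of this, 0.160000 comes from 0.64·0.25 (the overloaded truck=true cases).
P(overloaded truck | strain alarm, structural fatigue) = 0.160000 / 0.497500 ≈ 0.3216
This is intercausal reasoning (explaining away): once structural fatigue accounts for the strain alarm, overloaded truck becomes less likely.

P(overloaded truck | strain alarm) ≈ 0.4564; P(overloaded truck | strain alarm, structural fatigue) ≈ 0.3216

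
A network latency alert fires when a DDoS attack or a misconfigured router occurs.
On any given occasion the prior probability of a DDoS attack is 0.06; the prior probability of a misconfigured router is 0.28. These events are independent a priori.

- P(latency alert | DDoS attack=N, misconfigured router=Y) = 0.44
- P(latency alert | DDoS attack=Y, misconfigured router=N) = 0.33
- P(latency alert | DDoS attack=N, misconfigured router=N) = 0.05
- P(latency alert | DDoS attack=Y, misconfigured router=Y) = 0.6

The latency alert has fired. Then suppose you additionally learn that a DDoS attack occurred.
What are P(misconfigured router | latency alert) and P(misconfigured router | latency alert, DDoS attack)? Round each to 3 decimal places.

P(latency alert) = 0.05×0.94×0.72 + 0.44×0.94×0.28 + 0.33×0.06×0.72 + 0.6×0.06×0.28 = 0.033840 + 0.115808 + 0.014256 + 0.010080 = 0.173984
Restricting to configurations with misconfigured router present: 0.115808 + 0.010080 = 0.125888.
So P(misconfigured router | latency alert) = 0.125888/0.173984 ≈ 0.724.

Now condition on the additional information:
P(latency alert | DDoS attack) = 0.33·0.72 + 0.6·0.28 = 0.237600 + 0.168000 = 0.405600
The misconfigured router-present share is 0.6·0.28 = 0.168000.
So P(misconfigured router | latency alert, DDoS attack) = 0.168000/0.405600 ≈ 0.414.

P(misconfigured router | latency alert) ≈ 0.724; P(misconfigured router | latency alert, DDoS attack) ≈ 0.414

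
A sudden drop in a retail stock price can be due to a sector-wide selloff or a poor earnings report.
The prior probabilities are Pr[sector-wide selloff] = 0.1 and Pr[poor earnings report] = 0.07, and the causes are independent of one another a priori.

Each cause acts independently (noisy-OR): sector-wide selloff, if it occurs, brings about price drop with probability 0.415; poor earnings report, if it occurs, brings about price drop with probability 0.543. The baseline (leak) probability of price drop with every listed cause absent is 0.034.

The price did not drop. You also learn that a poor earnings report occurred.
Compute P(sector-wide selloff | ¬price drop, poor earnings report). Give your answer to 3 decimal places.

P(sector-wide selloff | ¬price drop, poor earnings report) ≈ 0.061

Under noisy-OR, P(price drop | causes) = 1 − (1−0.034)·∏(1−qᵢ) over the active causes.
P(¬price drop | poor earnings report) = 0.441462*0.9 + 0.258255*0.1 = 0.397316 + 0.025826 = 0.423142
Restricting to configurations with sector-wide selloff present: 0.258255*0.1 = 0.025826.
P(sector-wide selloff | ¬price drop, poor earnings report) = 0.025826 / 0.423142 ≈ 0.061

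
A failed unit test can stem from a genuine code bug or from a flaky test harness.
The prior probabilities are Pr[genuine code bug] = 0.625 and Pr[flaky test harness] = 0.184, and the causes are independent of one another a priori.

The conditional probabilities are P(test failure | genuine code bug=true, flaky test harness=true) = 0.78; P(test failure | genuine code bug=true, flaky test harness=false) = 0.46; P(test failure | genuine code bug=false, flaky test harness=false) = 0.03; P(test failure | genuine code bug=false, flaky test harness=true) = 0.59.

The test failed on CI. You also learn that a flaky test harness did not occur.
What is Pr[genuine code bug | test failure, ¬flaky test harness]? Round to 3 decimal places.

Pr[genuine code bug | test failure, ¬flaky test harness] ≈ 0.962

Sum P(test failure|·) weighted by the priors over both values of genuine code bug:
  P(test failure | ¬flaky test harness) = 0.03*0.375 + 0.46*0.625
        = 0.011250 + 0.287500 = 0.298750
The terms with genuine code bug present sum to 0.287500, so
  P(genuine code bug | test failure, ¬flaky test harness) = 0.287500 / 0.298750 ≈ 0.962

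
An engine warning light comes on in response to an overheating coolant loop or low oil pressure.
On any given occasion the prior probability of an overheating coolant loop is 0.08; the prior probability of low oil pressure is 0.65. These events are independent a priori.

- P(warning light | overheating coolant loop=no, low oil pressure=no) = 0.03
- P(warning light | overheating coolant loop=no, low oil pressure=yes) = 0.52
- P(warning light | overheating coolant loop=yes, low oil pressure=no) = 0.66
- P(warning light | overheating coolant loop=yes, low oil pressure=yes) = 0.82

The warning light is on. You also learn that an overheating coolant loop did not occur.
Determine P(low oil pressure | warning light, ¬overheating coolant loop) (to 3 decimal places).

P(low oil pressure | warning light, ¬overheating coolant loop) ≈ 0.970

By total probability over both values of low oil pressure:
  P(warning light | ¬overheating coolant loop) = 0.03*0.35 + 0.52*0.65
        = 0.010500 + 0.338000 = 0.348500
Configurations with low oil pressure contribute 0.338000, so
  P(low oil pressure | warning light, ¬overheating coolant loop) = 0.338000 / 0.348500 ≈ 0.970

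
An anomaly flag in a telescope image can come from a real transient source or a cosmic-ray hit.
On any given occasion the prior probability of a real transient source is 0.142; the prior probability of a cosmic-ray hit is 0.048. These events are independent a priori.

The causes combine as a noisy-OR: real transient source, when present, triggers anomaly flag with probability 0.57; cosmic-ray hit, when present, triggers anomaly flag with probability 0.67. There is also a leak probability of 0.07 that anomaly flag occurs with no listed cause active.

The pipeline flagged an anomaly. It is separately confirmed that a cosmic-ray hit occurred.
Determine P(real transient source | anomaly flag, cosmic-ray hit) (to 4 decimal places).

P(real transient source | anomaly flag, cosmic-ray hit) ≈ 0.1717

Under noisy-OR, P(anomaly flag | causes) = 1 − (1−0.07)·∏(1−qᵢ) over the active causes.
Numerator (weight on configurations with real transient source): 0.868033·0.142 = 0.123261
The normalizing constant is 0.6931·0.858 + 0.868033·0.142 = 0.717941
P(real transient source | anomaly flag, cosmic-ray hit) = 0.123261/0.717941 ≈ 0.1717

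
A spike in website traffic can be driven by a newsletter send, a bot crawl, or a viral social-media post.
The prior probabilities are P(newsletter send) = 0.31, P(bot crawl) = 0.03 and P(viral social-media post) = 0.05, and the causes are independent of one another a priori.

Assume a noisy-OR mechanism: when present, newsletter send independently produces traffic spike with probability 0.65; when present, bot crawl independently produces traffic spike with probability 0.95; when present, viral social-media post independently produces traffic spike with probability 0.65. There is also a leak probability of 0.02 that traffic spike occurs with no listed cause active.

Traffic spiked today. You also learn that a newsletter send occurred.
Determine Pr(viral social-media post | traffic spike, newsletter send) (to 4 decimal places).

Under noisy-OR, P(traffic spike | causes) = 1 − (1−0.02)·∏(1−qᵢ) over the active causes.
Weight on viral social-media post=true, given the evidence: 0.042678 + 0.001491 = 0.044169
Denominator P(traffic spike | newsletter send): 0.657*0.97*0.95 + 0.87995*0.97*0.05 + 0.98285*0.03*0.95 + 0.993997*0.03*0.05 = 0.677605
Posterior = 0.044169 / 0.677605 ≈ 0.0652

Pr(viral social-media post | traffic spike, newsletter send) ≈ 0.0652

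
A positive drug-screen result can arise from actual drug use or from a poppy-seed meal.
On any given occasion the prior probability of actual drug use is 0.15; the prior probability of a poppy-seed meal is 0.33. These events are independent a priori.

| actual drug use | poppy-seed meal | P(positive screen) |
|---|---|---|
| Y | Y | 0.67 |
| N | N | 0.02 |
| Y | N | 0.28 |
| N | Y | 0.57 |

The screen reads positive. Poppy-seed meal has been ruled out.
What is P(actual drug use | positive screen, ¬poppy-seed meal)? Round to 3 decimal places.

Sum P(positive screen|·) weighted by the priors over both values of actual drug use:
  P(positive screen | ¬poppy-seed meal) = 0.02·0.85 + 0.28·0.15
        = 0.017000 + 0.042000 = 0.059000
Configurations with actual drug use contribute 0.042000, so
  P(actual drug use | positive screen, ¬poppy-seed meal) = 0.042000 / 0.059000 ≈ 0.712

P(actual drug use | positive screen, ¬poppy-seed meal) ≈ 0.712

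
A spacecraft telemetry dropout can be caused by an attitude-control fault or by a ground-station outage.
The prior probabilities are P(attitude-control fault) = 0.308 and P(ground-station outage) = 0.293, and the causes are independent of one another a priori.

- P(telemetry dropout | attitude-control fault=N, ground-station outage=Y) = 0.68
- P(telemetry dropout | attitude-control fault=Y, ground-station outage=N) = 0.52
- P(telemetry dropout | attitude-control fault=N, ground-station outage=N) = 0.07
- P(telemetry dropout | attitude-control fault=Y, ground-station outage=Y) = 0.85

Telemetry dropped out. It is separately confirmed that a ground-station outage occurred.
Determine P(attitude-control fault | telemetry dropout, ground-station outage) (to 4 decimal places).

Enumerate both values of attitude-control fault and weight by the priors:
  P(telemetry dropout | ground-station outage) = 0.68*0.692 + 0.85*0.308
        = 0.470560 + 0.261800 = 0.732360
Keeping only the attitude-control fault-present terms gives 0.261800, so
  P(attitude-control fault | telemetry dropout, ground-station outage) = 0.261800 / 0.732360 ≈ 0.3575

P(attitude-control fault | telemetry dropout, ground-station outage) ≈ 0.3575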